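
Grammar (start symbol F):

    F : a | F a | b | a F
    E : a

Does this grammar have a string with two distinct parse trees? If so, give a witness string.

Ambiguous

Witness: a a

Derivation 1: F ⇒ F a ⇒ a a
Derivation 2: F ⇒ a F ⇒ a a

Two distinct leftmost derivations for the same string.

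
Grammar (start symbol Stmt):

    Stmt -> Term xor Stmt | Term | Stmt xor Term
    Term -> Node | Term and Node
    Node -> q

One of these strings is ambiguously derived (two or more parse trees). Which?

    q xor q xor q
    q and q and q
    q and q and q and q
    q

q xor q xor q: 4 trees
q and q and q: 1 tree
q and q and q and q: 1 tree
q: 1 tree

q xor q xor q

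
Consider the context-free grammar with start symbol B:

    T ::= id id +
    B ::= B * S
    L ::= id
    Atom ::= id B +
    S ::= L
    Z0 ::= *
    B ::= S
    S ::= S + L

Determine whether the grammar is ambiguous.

Unambiguous

(Atom, Z0, T are unreachable from B, so their rules don't affect L(B).) This is a standard precedence ladder (B over S over L), with each level left-recursive on its own operator ('*' at B, '+' at S). That structure is LR(1), hence unambiguous.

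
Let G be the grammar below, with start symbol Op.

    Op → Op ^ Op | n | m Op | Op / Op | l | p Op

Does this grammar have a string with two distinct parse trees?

Ambiguous

Witness: m l / l

Derivation 1: Op ⇒ m Op ⇒ m Op / Op ⇒ m l / Op ⇒ m l / l
Derivation 2: Op ⇒ Op / Op ⇒ m Op / Op ⇒ m l / Op ⇒ m l / l

Two distinct leftmost derivations for the same string.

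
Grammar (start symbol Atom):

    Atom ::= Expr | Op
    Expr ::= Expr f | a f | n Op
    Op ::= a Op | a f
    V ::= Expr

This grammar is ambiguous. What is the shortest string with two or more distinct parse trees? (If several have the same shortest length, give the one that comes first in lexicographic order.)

length 2: a f has 2 parse trees

Two derivations of a f:
  Atom ⇒ Expr ⇒ a f
  Atom ⇒ Op ⇒ a f

a f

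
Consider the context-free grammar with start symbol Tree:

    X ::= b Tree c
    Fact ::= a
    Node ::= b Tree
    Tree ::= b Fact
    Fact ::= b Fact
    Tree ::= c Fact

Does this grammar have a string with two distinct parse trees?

Only Tree, Fact are reachable from Tree; ignoring the rest: The reachable rules are right-linear with at most one rule per (nonterminal, next-terminal) pair. Each input token forces the next rule, so parsing is deterministic.

Unambiguous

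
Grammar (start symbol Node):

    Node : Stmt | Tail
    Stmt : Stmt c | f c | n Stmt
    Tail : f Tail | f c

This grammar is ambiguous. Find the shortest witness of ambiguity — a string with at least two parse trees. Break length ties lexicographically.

f c

length 2: f c has 2 parse trees

Two derivations of f c:
  Node ⇒ Stmt ⇒ f c
  Node ⇒ Tail ⇒ f c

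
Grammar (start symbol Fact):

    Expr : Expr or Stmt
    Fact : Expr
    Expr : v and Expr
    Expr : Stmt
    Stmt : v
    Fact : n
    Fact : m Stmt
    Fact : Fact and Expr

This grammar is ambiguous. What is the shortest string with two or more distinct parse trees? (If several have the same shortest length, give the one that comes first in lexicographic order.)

length 1: no string has ≥2 trees
length 2: no string has ≥2 trees
length 3: v and v has 2 parse trees

Two derivations of v and v:
  Fact ⇒ Expr ⇒ v and Expr ⇒ v and Stmt ⇒ v and v
  Fact ⇒ Fact and Expr ⇒ Expr and Expr ⇒ Stmt and Expr ⇒ v and Expr ⇒ v and Stmt ⇒ v and v

v and v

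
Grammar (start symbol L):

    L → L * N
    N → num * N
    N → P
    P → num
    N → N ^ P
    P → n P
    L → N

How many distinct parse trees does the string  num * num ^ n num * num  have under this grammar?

Parse trees for num * num ^ n num * num:
  [L [L [L [N [P num]]] * [N [N [P num]] ^ [P n [P num]]]] * [N [P num]]]
  [L [L [N num * [N [N [P num]] ^ [P n [P num]]]]] * [N [P num]]]
  [L [L [N [N num * [N [P num]]] ^ [P n [P num]]]] * [N [P num]]]

3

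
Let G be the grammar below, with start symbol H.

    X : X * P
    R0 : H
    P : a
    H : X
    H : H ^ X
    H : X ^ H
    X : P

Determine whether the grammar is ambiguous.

Witness: a ^ a

Derivation 1: H ⇒ H ^ X ⇒ X ^ X ⇒ P ^ X ⇒ a ^ X ⇒ a ^ P ⇒ a ^ a
Derivation 2: H ⇒ X ^ H ⇒ P ^ H ⇒ a ^ H ⇒ a ^ X ⇒ a ^ P ⇒ a ^ a

Two distinct leftmost derivations for the same string.

Ambiguous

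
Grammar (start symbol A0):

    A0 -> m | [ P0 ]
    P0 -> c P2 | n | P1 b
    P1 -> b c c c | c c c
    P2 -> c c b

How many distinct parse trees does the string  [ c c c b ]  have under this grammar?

2

Parse trees for [ c c c b ]:
  [A0 [ [P0 c [P2 c c b]] ]]
  [A0 [ [P0 [P1 c c c] b] ]]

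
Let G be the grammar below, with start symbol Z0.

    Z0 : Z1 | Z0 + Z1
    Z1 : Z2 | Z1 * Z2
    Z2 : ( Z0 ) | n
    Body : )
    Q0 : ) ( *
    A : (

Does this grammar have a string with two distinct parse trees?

Unambiguous

Only Z0, Z1, Z2 are reachable from Z0; ignoring the rest: This is a standard precedence ladder (Z0 over Z1 over Z2), with each level left-recursive on its own operator ('+' at Z0, '*' at Z1). That structure is LR(1), hence unambiguous.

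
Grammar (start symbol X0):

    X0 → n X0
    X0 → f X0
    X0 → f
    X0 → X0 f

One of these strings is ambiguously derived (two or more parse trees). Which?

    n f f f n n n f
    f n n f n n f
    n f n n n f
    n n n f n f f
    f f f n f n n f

n n n f n f f

n f f f n n n f: 1 tree
f n n f n n f: 1 tree
n f n n n f: 1 tree
n n n f n f f: 7 trees
f f f n f n n f: 1 tree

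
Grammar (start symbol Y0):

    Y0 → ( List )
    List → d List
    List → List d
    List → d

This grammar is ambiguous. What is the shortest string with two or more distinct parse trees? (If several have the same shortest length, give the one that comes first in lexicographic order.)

( d d )

length 3: no string has ≥2 trees
length 4: ( d d ) has 2 parse trees

Two derivations of ( d d ):
  Y0 ⇒ ( List ) ⇒ ( d List ) ⇒ ( d d )
  Y0 ⇒ ( List ) ⇒ ( List d ) ⇒ ( d d )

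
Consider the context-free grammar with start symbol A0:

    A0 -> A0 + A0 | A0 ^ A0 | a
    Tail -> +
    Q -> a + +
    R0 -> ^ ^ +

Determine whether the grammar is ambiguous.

Ambiguous

Witness: a + a + a

Derivation 1: A0 ⇒ A0 + A0 ⇒ A0 + A0 + A0 ⇒ a + A0 + A0 ⇒ a + a + A0 ⇒ a + a + a
Derivation 2: A0 ⇒ A0 + A0 ⇒ a + A0 ⇒ a + A0 + A0 ⇒ a + a + A0 ⇒ a + a + a

Two distinct leftmost derivations for the same string.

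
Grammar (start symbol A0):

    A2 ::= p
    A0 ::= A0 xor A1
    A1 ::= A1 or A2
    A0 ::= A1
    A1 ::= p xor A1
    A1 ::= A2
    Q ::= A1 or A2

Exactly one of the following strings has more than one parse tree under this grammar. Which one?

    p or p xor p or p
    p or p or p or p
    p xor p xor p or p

p xor p xor p or p

p or p xor p or p: 1 tree
p or p or p or p: 1 tree
p xor p xor p or p: 7 trees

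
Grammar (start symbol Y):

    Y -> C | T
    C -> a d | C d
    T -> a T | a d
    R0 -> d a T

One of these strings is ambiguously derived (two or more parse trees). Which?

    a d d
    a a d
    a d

a d d: 1 tree
a a d: 1 tree
a d: 2 trees

a d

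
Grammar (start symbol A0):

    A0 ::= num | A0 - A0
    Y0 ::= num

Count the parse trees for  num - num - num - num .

5

Parse trees for num - num - num - num:
  [A0 [A0 num] - [A0 [A0 num] - [A0 [A0 num] - [A0 num]]]]
  [A0 [A0 num] - [A0 [A0 [A0 num] - [A0 num]] - [A0 num]]]
  [A0 [A0 [A0 num] - [A0 num]] - [A0 [A0 num] - [A0 num]]]
  [A0 [A0 [A0 num] - [A0 [A0 num] - [A0 num]]] - [A0 num]]
  [A0 [A0 [A0 [A0 num] - [A0 num]] - [A0 num]] - [A0 num]]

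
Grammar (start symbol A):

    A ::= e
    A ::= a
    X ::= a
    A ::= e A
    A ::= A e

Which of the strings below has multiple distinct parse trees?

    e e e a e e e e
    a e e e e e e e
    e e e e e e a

e e e a e e e e: 35 trees
a e e e e e e e: 1 tree
e e e e e e a: 1 tree

e e e a e e e e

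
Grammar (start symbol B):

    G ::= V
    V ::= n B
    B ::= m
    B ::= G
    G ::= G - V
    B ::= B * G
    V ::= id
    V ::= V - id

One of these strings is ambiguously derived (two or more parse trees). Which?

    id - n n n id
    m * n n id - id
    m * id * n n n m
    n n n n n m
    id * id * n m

id - n n n id: 1 tree
m * n n id - id: 6 trees
m * id * n n n m: 1 tree
n n n n n m: 1 tree
id * id * n m: 1 tree

m * n n id - id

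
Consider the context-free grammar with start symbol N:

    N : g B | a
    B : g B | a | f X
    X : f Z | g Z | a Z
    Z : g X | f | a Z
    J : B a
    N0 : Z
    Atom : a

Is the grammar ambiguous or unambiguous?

Unambiguous

(J, N0, Atom are unreachable from N, so their rules don't affect L(N).) Each reachable nonterminal has at most one production per leading terminal, and all productions are right-linear; the derivation is determined token-by-token.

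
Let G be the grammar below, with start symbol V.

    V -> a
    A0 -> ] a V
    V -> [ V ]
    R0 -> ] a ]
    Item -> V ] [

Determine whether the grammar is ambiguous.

(R0, A0, Item are unreachable from V, so their rules don't affect L(V).) L(V) is { openⁿ atom closeⁿ : n ≥ 0 }. The bracket depth fixes n, and the derivation is forced at every step.

Unambiguous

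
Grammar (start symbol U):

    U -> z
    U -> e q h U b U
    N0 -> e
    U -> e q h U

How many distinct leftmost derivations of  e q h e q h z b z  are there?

Parse trees for e q h e q h z b z:
  [U e q h [U e q h [U z]] b [U z]]
  [U e q h [U e q h [U z] b [U z]]]

2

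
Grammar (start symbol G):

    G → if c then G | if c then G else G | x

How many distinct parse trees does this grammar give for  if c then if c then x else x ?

Parse trees for if c then if c then x else x:
  [G if c then [G if c then [G x] else [G x]]]
  [G if c then [G if c then [G x]] else [G x]]

2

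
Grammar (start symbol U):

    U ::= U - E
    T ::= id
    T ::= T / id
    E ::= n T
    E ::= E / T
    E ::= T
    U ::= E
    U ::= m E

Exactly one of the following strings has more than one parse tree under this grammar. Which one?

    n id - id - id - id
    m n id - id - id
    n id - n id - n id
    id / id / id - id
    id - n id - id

n id - id - id - id: 1 tree
m n id - id - id: 1 tree
n id - n id - n id: 1 tree
id / id / id - id: 4 trees
id - n id - id: 1 tree

id / id / id - id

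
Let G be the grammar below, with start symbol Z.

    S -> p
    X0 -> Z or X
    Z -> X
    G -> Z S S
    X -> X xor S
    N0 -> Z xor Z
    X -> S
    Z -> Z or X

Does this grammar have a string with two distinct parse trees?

Unambiguous

(G, X0, N0 are unreachable from Z, so their rules don't affect L(Z).) This is a standard precedence ladder (Z over X over S), with each level left-recursive on its own operator ('or' at Z, 'xor' at X). That structure is LR(1), hence unambiguous.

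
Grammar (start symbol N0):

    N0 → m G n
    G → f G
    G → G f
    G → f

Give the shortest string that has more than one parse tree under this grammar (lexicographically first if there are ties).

m f f n

length 3: no string has ≥2 trees
length 4: m f f n has 2 parse trees

Two derivations of m f f n:
  N0 ⇒ m G n ⇒ m f G n ⇒ m f f n
  N0 ⇒ m G n ⇒ m G f n ⇒ m f f n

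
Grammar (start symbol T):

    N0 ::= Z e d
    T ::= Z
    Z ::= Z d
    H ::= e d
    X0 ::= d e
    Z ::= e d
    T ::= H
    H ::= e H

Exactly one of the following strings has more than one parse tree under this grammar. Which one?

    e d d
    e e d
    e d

e d d: 1 tree
e e d: 1 tree
e d: 2 trees

e d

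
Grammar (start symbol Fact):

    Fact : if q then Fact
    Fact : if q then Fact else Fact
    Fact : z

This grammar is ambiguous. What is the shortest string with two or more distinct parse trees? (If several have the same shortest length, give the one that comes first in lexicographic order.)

if q then if q then z else z

length 1: no string has ≥2 trees
length 4: no string has ≥2 trees
length 6: no string has ≥2 trees
length 7: no string has ≥2 trees
length 9: if q then if q then z else z has 2 parse trees

Two derivations of if q then if q then z else z:
  Fact ⇒ if q then Fact ⇒ if q then if q then Fact else Fact ⇒ if q then if q then z else Fact ⇒ if q then if q then z else z
  Fact ⇒ if q then Fact else Fact ⇒ if q then if q then Fact else Fact ⇒ if q then if q then z else Fact ⇒ if q then if q then z else z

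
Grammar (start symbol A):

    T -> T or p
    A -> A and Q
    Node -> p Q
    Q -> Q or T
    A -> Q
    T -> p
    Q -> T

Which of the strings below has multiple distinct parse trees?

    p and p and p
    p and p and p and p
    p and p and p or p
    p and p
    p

p and p and p: 1 tree
p and p and p and p: 1 tree
p and p and p or p: 2 trees
p and p: 1 tree
p: 1 tree

p and p and p or p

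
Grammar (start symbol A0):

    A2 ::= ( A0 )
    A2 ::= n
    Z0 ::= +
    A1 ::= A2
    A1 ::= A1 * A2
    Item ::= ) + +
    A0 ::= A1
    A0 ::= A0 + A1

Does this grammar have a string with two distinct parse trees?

Only A0, A1, A2 are reachable from A0; ignoring the rest: A0 → A0 + A1 | A1  ;  A1 → A1 * A2 | A2  — a left-associative chain with A2 at the bottom. Each string factors uniquely by precedence.

Unambiguous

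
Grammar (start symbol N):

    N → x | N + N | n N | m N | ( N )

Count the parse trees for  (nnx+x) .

3

Parse trees for (nnx+x):
  [N ( [N [N n [N n [N x]]] + [N x]] )]
  [N ( [N n [N [N n [N x]] + [N x]]] )]
  [N ( [N n [N n [N [N x] + [N x]]]] )]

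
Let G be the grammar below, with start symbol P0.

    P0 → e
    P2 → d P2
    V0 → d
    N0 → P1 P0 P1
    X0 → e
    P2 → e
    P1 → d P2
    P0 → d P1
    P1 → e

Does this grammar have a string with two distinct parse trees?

Unambiguous

(X0, V0, N0 are unreachable from P0, so their rules don't affect L(P0).) Restricted to the reachable nonterminals, every rule has the form A → t or A → t B, and no two rules for the same A share a first terminal. The grammar encodes a DFA — one run per string.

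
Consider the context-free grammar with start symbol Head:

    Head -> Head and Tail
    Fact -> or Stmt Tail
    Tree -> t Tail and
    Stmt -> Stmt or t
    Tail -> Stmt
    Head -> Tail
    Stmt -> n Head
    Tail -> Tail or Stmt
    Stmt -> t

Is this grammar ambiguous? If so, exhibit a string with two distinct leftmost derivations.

Ambiguous

Witness: t or t

Derivation 1: Head ⇒ Tail ⇒ Stmt ⇒ Stmt or t ⇒ t or t
Derivation 2: Head ⇒ Tail ⇒ Tail or Stmt ⇒ Stmt or Stmt ⇒ t or Stmt ⇒ t or t

Two distinct leftmost derivations for the same string.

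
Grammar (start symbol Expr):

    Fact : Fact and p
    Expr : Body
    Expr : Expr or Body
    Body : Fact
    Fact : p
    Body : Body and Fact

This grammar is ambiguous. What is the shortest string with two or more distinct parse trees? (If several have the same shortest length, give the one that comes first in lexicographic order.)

length 1: no string has ≥2 trees
length 3: p and p has 2 parse trees

Two derivations of p and p:
  Expr ⇒ Body ⇒ Fact ⇒ Fact and p ⇒ p and p
  Expr ⇒ Body ⇒ Body and Fact ⇒ Fact and Fact ⇒ p and Fact ⇒ p and p

p and p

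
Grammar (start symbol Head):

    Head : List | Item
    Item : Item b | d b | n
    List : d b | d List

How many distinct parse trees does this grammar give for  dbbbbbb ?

Parse trees for dbbbbbb:
  [Head [Item [Item [Item [Item [Item [Item d b] b] b] b] b] b]]

1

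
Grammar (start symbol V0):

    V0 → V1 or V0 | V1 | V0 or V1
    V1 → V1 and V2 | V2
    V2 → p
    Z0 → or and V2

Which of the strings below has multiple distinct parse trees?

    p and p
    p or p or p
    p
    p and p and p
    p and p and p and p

p and p: 1 tree
p or p or p: 4 trees
p: 1 tree
p and p and p: 1 tree
p and p and p and p: 1 tree

p or p or p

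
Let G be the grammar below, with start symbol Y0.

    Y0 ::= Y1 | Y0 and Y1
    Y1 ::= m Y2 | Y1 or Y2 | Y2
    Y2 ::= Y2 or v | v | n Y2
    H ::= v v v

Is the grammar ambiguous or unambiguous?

Witness: v or v

Derivation 1: Y0 ⇒ Y1 ⇒ Y1 or Y2 ⇒ Y2 or Y2 ⇒ v or Y2 ⇒ v or v
Derivation 2: Y0 ⇒ Y1 ⇒ Y2 ⇒ Y2 or v ⇒ v or v

Two distinct leftmost derivations for the same string.

Ambiguous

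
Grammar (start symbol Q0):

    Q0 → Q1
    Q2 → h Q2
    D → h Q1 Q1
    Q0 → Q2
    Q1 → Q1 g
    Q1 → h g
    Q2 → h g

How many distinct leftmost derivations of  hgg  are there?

Parse trees for hgg:
  [Q0 [Q1 [Q1 h g] g]]

1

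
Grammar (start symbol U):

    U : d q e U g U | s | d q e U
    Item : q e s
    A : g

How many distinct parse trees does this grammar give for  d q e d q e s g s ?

2

Parse trees for d q e d q e s g s:
  [U d q e [U d q e [U s]] g [U s]]
  [U d q e [U d q e [U s] g [U s]]]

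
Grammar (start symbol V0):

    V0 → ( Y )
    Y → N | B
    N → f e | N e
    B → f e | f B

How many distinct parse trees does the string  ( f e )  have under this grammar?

2

Parse trees for ( f e ):
  [V0 ( [Y [N f e]] )]
  [V0 ( [Y [B f e]] )]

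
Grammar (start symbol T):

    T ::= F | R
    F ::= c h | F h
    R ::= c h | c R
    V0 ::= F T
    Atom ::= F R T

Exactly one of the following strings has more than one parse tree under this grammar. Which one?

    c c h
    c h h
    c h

c c h: 1 tree
c h h: 1 tree
c h: 2 trees

c h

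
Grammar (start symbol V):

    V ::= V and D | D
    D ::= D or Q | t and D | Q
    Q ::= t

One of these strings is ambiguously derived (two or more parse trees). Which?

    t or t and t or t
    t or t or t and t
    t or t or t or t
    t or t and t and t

t or t and t and t

t or t and t or t: 1 tree
t or t or t and t: 1 tree
t or t or t or t: 1 tree
t or t and t and t: 2 trees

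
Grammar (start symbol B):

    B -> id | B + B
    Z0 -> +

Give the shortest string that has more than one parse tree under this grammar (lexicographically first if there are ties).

id + id + id

length 1: no string has ≥2 trees
length 3: no string has ≥2 trees
length 5: id + id + id has 2 parse trees

Two derivations of id + id + id:
  B ⇒ B + B ⇒ id + B ⇒ id + B + B ⇒ id + id + B ⇒ id + id + id
  B ⇒ B + B ⇒ B + B + B ⇒ id + B + B ⇒ id + id + B ⇒ id + id + id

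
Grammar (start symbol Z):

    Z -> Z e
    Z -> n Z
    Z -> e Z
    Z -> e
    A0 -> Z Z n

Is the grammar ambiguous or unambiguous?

Witness: e e

Derivation 1: Z ⇒ Z e ⇒ e e
Derivation 2: Z ⇒ e Z ⇒ e e

Two distinct leftmost derivations for the same string.

Ambiguous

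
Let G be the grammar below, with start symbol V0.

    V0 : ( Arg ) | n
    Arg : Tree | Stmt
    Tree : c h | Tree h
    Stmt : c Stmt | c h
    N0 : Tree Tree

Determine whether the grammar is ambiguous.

Witness: ( c h )

Derivation 1: V0 ⇒ ( Arg ) ⇒ ( Tree ) ⇒ ( c h )
Derivation 2: V0 ⇒ ( Arg ) ⇒ ( Stmt ) ⇒ ( c h )

Two distinct leftmost derivations for the same string.

Ambiguous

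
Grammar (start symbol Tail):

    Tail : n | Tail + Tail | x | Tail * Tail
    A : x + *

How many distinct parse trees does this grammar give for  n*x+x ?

2

Parse trees for n*x+x:
  [Tail [Tail [Tail n] * [Tail x]] + [Tail x]]
  [Tail [Tail n] * [Tail [Tail x] + [Tail x]]]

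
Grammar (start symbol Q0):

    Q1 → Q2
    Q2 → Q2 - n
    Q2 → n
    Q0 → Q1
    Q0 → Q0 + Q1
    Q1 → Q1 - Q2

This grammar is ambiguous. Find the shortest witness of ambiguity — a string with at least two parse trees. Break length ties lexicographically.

n - n

length 1: no string has ≥2 trees
length 3: n - n has 2 parse trees

Two derivations of n - n:
  Q0 ⇒ Q1 ⇒ Q2 ⇒ Q2 - n ⇒ n - n
  Q0 ⇒ Q1 ⇒ Q1 - Q2 ⇒ Q2 - Q2 ⇒ n - Q2 ⇒ n - n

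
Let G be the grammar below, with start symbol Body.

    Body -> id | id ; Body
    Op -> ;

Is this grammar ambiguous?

(Op is unreachable from Body, so its rules don't affect L(Body).) Right-recursive list with a separator: after each atom, whether the separator follows determines the rule. One parse per string.

Unambiguous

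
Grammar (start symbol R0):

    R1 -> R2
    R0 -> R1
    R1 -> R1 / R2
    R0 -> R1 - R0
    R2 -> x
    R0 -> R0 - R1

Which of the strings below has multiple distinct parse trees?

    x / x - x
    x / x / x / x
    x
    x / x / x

x / x - x

x / x - x: 2 trees
x / x / x / x: 1 tree
x: 1 tree
x / x / x: 1 tree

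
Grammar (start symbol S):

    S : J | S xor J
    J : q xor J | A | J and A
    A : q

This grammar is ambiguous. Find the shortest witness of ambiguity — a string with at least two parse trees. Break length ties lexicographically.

q xor q

length 1: no string has ≥2 trees
length 3: q xor q has 2 parse trees

Two derivations of q xor q:
  S ⇒ J ⇒ q xor J ⇒ q xor A ⇒ q xor q
  S ⇒ S xor J ⇒ J xor J ⇒ A xor J ⇒ q xor J ⇒ q xor A ⇒ q xor q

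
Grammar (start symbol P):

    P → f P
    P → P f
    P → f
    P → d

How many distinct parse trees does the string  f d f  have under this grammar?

2

Parse trees for f d f:
  [P f [P [P d] f]]
  [P [P f [P d]] f]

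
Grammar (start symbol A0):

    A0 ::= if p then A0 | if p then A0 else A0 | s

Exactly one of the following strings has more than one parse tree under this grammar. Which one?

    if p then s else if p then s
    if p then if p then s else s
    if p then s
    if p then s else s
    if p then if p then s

if p then if p then s else s

if p then s else if p then s: 1 tree
if p then if p then s else s: 2 trees
if p then s: 1 tree
if p then s else s: 1 tree
if p then if p then s: 1 tree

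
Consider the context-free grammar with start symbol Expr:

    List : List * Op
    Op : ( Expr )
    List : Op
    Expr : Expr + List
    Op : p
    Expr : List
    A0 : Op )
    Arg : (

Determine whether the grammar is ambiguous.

Unambiguous

Only Expr, List, Op are reachable from Expr; ignoring the rest: This is a standard precedence ladder (Expr over List over Op), with each level left-recursive on its own operator ('+' at Expr, '*' at List). That structure is LR(1), hence unambiguous.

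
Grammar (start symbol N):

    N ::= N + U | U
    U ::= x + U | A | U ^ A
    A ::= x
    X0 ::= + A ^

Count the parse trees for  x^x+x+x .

2

Parse trees for x^x+x+x:
  [N [N [U [U [A x]] ^ [A x]]] + [U x + [U [A x]]]]
  [N [N [N [U [U [A x]] ^ [A x]]] + [U [A x]]] + [U [A x]]]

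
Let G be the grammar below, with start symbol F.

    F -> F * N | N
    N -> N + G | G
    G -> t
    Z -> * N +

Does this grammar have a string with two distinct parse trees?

Unambiguous

Only F, N, G are reachable from F; ignoring the rest: F → F * N | N  ;  N → N + G | G  — a left-associative chain with G at the bottom. Each string factors uniquely by precedence.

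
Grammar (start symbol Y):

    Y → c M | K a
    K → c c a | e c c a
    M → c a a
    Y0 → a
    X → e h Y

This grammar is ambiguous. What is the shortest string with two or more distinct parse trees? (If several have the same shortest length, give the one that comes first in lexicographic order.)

c c a a

length 4: c c a a has 2 parse trees

Two derivations of c c a a:
  Y ⇒ c M ⇒ c c a a
  Y ⇒ K a ⇒ c c a a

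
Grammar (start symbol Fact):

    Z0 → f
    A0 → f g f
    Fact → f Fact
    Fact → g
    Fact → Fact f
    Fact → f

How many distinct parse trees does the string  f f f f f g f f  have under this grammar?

Parse trees for f f f f f g f f (showing first 6 of 21):
  [Fact f [Fact f [Fact f [Fact f [Fact f [Fact [Fact [Fact g] f] f]]]]]]
  [Fact f [Fact f [Fact f [Fact f [Fact [Fact f [Fact [Fact g] f]] f]]]]]
  [Fact f [Fact f [Fact f [Fact f [Fact [Fact [Fact f [Fact g]] f] f]]]]]
  [Fact f [Fact f [Fact f [Fact [Fact f [Fact f [Fact [Fact g] f]]] f]]]]
  [Fact f [Fact f [Fact f [Fact [Fact f [Fact [Fact f [Fact g]] f]] f]]]]
  [Fact f [Fact f [Fact f [Fact [Fact [Fact f [Fact f [Fact g]]] f] f]]]]

21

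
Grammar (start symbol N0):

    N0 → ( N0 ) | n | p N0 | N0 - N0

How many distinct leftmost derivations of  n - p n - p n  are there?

3

Parse trees for n - p n - p n:
  [N0 [N0 n] - [N0 p [N0 [N0 n] - [N0 p [N0 n]]]]]
  [N0 [N0 n] - [N0 [N0 p [N0 n]] - [N0 p [N0 n]]]]
  [N0 [N0 [N0 n] - [N0 p [N0 n]]] - [N0 p [N0 n]]]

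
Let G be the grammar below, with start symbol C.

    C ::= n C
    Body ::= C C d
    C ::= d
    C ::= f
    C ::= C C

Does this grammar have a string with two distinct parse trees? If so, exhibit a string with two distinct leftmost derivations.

Witness: d d d

Derivation 1: C ⇒ C C ⇒ d C ⇒ d C C ⇒ d d C ⇒ d d d
Derivation 2: C ⇒ C C ⇒ C C C ⇒ d C C ⇒ d d C ⇒ d d d

Two distinct leftmost derivations for the same string.

Ambiguous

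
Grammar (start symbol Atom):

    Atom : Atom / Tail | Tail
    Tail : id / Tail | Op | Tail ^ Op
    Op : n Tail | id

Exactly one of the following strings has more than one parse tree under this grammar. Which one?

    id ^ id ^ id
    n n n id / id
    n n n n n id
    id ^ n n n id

id ^ id ^ id: 1 tree
n n n id / id: 2 trees
n n n n n id: 1 tree
id ^ n n n id: 1 tree

n n n id / id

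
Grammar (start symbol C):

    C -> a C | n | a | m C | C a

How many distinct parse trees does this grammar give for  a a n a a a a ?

15

Parse trees for a a n a a a a (showing first 6 of 15):
  [C a [C a [C [C [C [C [C n] a] a] a] a]]]
  [C a [C [C a [C [C [C [C n] a] a] a]] a]]
  [C a [C [C [C a [C [C [C n] a] a]] a] a]]
  [C a [C [C [C [C a [C [C n] a]] a] a] a]]
  [C a [C [C [C [C [C a [C n]] a] a] a] a]]
  [C [C a [C a [C [C [C [C n] a] a] a]]] a]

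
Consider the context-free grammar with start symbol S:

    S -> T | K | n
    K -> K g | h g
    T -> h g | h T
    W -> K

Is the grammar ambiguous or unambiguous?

Witness: h g

Derivation 1: S ⇒ T ⇒ h g
Derivation 2: S ⇒ K ⇒ h g

Two distinct leftmost derivations for the same string.

Ambiguous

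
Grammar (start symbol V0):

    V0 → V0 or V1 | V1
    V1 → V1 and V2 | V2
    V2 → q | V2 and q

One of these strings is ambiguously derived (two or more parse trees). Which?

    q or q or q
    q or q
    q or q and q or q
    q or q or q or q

q or q or q: 1 tree
q or q: 1 tree
q or q and q or q: 2 trees
q or q or q or q: 1 tree

q or q and q or q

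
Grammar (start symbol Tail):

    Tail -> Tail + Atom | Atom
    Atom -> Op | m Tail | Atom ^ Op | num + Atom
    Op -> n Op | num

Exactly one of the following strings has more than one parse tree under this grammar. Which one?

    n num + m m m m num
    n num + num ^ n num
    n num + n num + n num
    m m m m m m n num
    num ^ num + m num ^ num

num ^ num + m num ^ num

n num + m m m m num: 1 tree
n num + num ^ n num: 1 tree
n num + n num + n num: 1 tree
m m m m m m n num: 1 tree
num ^ num + m num ^ num: 2 trees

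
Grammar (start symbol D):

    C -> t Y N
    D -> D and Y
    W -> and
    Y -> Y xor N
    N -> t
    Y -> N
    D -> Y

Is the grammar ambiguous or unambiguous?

Unambiguous

(C, W are unreachable from D, so their rules don't affect L(D).) D → D and Y | Y  ;  Y → Y xor N | N  — a left-associative chain with N at the bottom. Each string factors uniquely by precedence.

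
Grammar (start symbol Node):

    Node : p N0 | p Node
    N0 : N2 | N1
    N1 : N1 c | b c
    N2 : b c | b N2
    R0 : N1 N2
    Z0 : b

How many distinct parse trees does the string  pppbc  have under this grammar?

Parse trees for pppbc:
  [Node p [Node p [Node p [N0 [N2 b c]]]]]
  [Node p [Node p [Node p [N0 [N1 b c]]]]]

2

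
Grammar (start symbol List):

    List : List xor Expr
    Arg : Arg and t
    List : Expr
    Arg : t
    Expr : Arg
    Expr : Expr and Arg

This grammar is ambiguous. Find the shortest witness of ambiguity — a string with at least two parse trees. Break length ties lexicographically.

length 1: no string has ≥2 trees
length 3: t and t has 2 parse trees

Two derivations of t and t:
  List ⇒ Expr ⇒ Arg ⇒ Arg and t ⇒ t and t
  List ⇒ Expr ⇒ Expr and Arg ⇒ Arg and Arg ⇒ t and Arg ⇒ t and t

t and t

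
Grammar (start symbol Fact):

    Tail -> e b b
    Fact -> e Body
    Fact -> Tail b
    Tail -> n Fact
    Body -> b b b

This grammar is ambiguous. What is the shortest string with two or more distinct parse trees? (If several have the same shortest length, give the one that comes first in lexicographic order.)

length 4: e b b b has 2 parse trees

Two derivations of e b b b:
  Fact ⇒ e Body ⇒ e b b b
  Fact ⇒ Tail b ⇒ e b b b

e b b b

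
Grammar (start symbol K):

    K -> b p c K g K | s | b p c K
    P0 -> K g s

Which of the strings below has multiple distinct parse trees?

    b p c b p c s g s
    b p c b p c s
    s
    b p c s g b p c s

b p c b p c s g s

b p c b p c s g s: 2 trees
b p c b p c s: 1 tree
s: 1 tree
b p c s g b p c s: 1 tree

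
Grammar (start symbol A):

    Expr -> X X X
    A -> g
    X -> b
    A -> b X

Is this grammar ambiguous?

Only A, X are reachable from A; ignoring the rest: Each reachable nonterminal has at most one production per leading terminal, and all productions are right-linear; the derivation is determined token-by-token.

Unambiguous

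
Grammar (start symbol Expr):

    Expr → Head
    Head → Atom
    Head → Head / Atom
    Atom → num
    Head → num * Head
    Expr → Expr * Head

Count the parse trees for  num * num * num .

Parse trees for num * num * num:
  [Expr [Head num * [Head num * [Head [Atom num]]]]]
  [Expr [Expr [Head [Atom num]]] * [Head num * [Head [Atom num]]]]
  [Expr [Expr [Head num * [Head [Atom num]]]] * [Head [Atom num]]]
  [Expr [Expr [Expr [Head [Atom num]]] * [Head [Atom num]]] * [Head [Atom num]]]

4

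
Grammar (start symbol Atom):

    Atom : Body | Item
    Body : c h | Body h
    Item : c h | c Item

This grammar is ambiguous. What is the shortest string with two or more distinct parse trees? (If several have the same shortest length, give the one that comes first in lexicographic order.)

length 2: c h has 2 parse trees

Two derivations of c h:
  Atom ⇒ Body ⇒ c h
  Atom ⇒ Item ⇒ c h

c h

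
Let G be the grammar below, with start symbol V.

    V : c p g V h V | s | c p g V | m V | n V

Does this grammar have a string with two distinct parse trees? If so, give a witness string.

Witness: c p g c p g s h s

Derivation 1: V ⇒ c p g V h V ⇒ c p g c p g V h V ⇒ c p g c p g s h V ⇒ c p g c p g s h s
Derivation 2: V ⇒ c p g V ⇒ c p g c p g V h V ⇒ c p g c p g s h V ⇒ c p g c p g s h s

Two distinct leftmost derivations for the same string.

Ambiguous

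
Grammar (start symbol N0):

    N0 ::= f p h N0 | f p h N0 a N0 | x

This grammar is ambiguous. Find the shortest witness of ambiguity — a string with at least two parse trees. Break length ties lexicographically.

f p h f p h x a x

length 1: no string has ≥2 trees
length 4: no string has ≥2 trees
length 6: no string has ≥2 trees
length 7: no string has ≥2 trees
length 9: f p h f p h x a x has 2 parse trees

Two derivations of f p h f p h x a x:
  N0 ⇒ f p h N0 ⇒ f p h f p h N0 a N0 ⇒ f p h f p h x a N0 ⇒ f p h f p h x a x
  N0 ⇒ f p h N0 a N0 ⇒ f p h f p h N0 a N0 ⇒ f p h f p h x a N0 ⇒ f p h f p h x a x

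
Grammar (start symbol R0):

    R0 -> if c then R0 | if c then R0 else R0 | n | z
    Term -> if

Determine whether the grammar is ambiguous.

Witness: if c then if c then n else n

Derivation 1: R0 ⇒ if c then R0 ⇒ if c then if c then R0 else R0 ⇒ if c then if c then n else R0 ⇒ if c then if c then n else n
Derivation 2: R0 ⇒ if c then R0 else R0 ⇒ if c then if c then R0 else R0 ⇒ if c then if c then n else R0 ⇒ if c then if c then n else n

Two distinct leftmost derivations for the same string.

Ambiguous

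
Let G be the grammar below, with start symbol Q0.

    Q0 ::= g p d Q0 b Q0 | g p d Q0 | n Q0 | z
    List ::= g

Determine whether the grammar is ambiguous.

Ambiguous

Witness: g p d g p d z b z

Derivation 1: Q0 ⇒ g p d Q0 b Q0 ⇒ g p d g p d Q0 b Q0 ⇒ g p d g p d z b Q0 ⇒ g p d g p d z b z
Derivation 2: Q0 ⇒ g p d Q0 ⇒ g p d g p d Q0 b Q0 ⇒ g p d g p d z b Q0 ⇒ g p d g p d z b z

Two distinct leftmost derivations for the same string.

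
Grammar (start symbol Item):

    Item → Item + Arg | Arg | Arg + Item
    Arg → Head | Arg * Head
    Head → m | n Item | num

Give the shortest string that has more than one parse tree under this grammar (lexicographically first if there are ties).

length 1: no string has ≥2 trees
length 2: no string has ≥2 trees
length 3: m + m has 2 parse trees

Two derivations of m + m:
  Item ⇒ Item + Arg ⇒ Arg + Arg ⇒ Head + Arg ⇒ m + Arg ⇒ m + Head ⇒ m + m
  Item ⇒ Arg + Item ⇒ Head + Item ⇒ m + Item ⇒ m + Arg ⇒ m + Head ⇒ m + m

m + m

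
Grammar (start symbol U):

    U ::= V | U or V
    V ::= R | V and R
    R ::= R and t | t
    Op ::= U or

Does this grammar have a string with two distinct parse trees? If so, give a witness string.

Ambiguous

Witness: t and t

Derivation 1: U ⇒ V ⇒ R ⇒ R and t ⇒ t and t
Derivation 2: U ⇒ V ⇒ V and R ⇒ R and R ⇒ t and R ⇒ t and t

Two distinct leftmost derivations for the same string.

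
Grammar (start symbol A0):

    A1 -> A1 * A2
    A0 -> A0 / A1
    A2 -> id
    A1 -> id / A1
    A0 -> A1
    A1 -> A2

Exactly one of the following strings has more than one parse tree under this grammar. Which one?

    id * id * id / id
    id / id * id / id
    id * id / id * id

id * id * id / id: 1 tree
id / id * id / id: 3 trees
id * id / id * id: 1 tree

id / id * id / id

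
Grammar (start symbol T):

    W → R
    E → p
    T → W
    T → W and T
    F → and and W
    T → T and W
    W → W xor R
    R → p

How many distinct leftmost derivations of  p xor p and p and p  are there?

4

Parse trees for p xor p and p and p:
  [T [W [W [R p]] xor [R p]] and [T [W [R p]] and [T [W [R p]]]]]
  [T [W [W [R p]] xor [R p]] and [T [T [W [R p]]] and [W [R p]]]]
  [T [T [W [W [R p]] xor [R p]] and [T [W [R p]]]] and [W [R p]]]
  [T [T [T [W [W [R p]] xor [R p]]] and [W [R p]]] and [W [R p]]]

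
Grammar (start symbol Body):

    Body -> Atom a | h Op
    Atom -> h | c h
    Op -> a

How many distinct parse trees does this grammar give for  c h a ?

Parse trees for c h a:
  [Body [Atom c h] a]

1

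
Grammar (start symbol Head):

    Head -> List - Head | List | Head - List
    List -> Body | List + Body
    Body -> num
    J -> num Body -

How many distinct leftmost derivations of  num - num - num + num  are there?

4

Parse trees for num - num - num + num:
  [Head [List [Body num]] - [Head [List [Body num]] - [Head [List [List [Body num]] + [Body num]]]]]
  [Head [List [Body num]] - [Head [Head [List [Body num]]] - [List [List [Body num]] + [Body num]]]]
  [Head [Head [List [Body num]] - [Head [List [Body num]]]] - [List [List [Body num]] + [Body num]]]
  [Head [Head [Head [List [Body num]]] - [List [Body num]]] - [List [List [Body num]] + [Body num]]]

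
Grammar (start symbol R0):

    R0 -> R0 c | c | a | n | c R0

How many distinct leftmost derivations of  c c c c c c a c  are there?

Parse trees for c c c c c c a c:
  [R0 [R0 c [R0 c [R0 c [R0 c [R0 c [R0 c [R0 a]]]]]]] c]
  [R0 c [R0 [R0 c [R0 c [R0 c [R0 c [R0 c [R0 a]]]]]] c]]
  [R0 c [R0 c [R0 [R0 c [R0 c [R0 c [R0 c [R0 a]]]]] c]]]
  [R0 c [R0 c [R0 c [R0 [R0 c [R0 c [R0 c [R0 a]]]] c]]]]
  [R0 c [R0 c [R0 c [R0 c [R0 [R0 c [R0 c [R0 a]]] c]]]]]
  [R0 c [R0 c [R0 c [R0 c [R0 c [R0 [R0 c [R0 a]] c]]]]]]
  [R0 c [R0 c [R0 c [R0 c [R0 c [R0 c [R0 [R0 a] c]]]]]]]

7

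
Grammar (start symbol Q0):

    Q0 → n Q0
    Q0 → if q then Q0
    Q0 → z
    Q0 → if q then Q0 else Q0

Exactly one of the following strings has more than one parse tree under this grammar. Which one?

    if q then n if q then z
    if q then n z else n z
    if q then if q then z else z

if q then if q then z else z

if q then n if q then z: 1 tree
if q then n z else n z: 1 tree
if q then if q then z else z: 2 trees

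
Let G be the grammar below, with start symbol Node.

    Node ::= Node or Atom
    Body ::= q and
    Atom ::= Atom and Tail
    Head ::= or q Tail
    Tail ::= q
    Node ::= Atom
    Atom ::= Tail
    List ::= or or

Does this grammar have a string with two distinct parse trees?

Unambiguous

Only Node, Atom, Tail are reachable from Node; ignoring the rest: Node → Node or Atom | Atom  ;  Atom → Atom and Tail | Tail  — a left-associative chain with Tail at the bottom. Each string factors uniquely by precedence.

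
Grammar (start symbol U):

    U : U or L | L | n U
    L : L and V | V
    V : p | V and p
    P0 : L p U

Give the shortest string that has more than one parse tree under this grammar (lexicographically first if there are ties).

length 1: no string has ≥2 trees
length 2: no string has ≥2 trees
length 3: p and p has 2 parse trees

Two derivations of p and p:
  U ⇒ L ⇒ L and V ⇒ V and V ⇒ p and V ⇒ p and p
  U ⇒ L ⇒ V ⇒ V and p ⇒ p and p

p and p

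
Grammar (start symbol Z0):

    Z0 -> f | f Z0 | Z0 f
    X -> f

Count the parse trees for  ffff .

Parse trees for ffff:
  [Z0 f [Z0 f [Z0 f [Z0 f]]]]
  [Z0 f [Z0 f [Z0 [Z0 f] f]]]
  [Z0 f [Z0 [Z0 f [Z0 f]] f]]
  [Z0 f [Z0 [Z0 [Z0 f] f] f]]
  [Z0 [Z0 f [Z0 f [Z0 f]]] f]
  [Z0 [Z0 f [Z0 [Z0 f] f]] f]
  [Z0 [Z0 [Z0 f [Z0 f]] f] f]
  [Z0 [Z0 [Z0 [Z0 f] f] f] f]

8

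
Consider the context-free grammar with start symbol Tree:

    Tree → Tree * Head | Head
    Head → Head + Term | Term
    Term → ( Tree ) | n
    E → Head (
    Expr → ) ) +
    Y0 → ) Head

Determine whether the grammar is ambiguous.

(E, Expr, Y0 are unreachable from Tree, so their rules don't affect L(Tree).) Tree → Tree * Head | Head  ;  Head → Head + Term | Term  — a left-associative chain with Term at the bottom. Each string factors uniquely by precedence.

Unambiguous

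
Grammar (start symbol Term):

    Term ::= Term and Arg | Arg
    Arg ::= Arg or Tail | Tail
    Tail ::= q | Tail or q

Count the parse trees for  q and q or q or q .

4

Parse trees for q and q or q or q:
  [Term [Term [Arg [Tail q]]] and [Arg [Arg [Tail q]] or [Tail [Tail q] or q]]]
  [Term [Term [Arg [Tail q]]] and [Arg [Arg [Arg [Tail q]] or [Tail q]] or [Tail q]]]
  [Term [Term [Arg [Tail q]]] and [Arg [Arg [Tail [Tail q] or q]] or [Tail q]]]
  [Term [Term [Arg [Tail q]]] and [Arg [Tail [Tail [Tail q] or q] or q]]]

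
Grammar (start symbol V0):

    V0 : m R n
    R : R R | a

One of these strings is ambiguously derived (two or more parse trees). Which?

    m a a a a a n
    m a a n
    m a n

m a a a a a n: 14 trees
m a a n: 1 tree
m a n: 1 tree

m a a a a a n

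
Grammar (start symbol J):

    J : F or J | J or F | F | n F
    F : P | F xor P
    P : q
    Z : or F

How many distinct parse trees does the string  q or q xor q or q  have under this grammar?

4

Parse trees for q or q xor q or q:
  [J [F [P q]] or [J [F [F [P q]] xor [P q]] or [J [F [P q]]]]]
  [J [F [P q]] or [J [J [F [F [P q]] xor [P q]]] or [F [P q]]]]
  [J [J [F [P q]] or [J [F [F [P q]] xor [P q]]]] or [F [P q]]]
  [J [J [J [F [P q]]] or [F [F [P q]] xor [P q]]] or [F [P q]]]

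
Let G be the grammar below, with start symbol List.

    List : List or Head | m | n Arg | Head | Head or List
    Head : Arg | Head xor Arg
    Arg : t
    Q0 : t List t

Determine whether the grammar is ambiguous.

Witness: t or t

Derivation 1: List ⇒ List or Head ⇒ Head or Head ⇒ Arg or Head ⇒ t or Head ⇒ t or Arg ⇒ t or t
Derivation 2: List ⇒ Head or List ⇒ Arg or List ⇒ t or List ⇒ t or Head ⇒ t or Arg ⇒ t or t

Two distinct leftmost derivations for the same string.

Ambiguous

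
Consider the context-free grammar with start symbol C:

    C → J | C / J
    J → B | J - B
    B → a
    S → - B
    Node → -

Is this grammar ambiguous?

(S, Node are unreachable from C, so their rules don't affect L(C).) This is a standard precedence ladder (C over J over B), with each level left-recursive on its own operator ('/' at C, '-' at J). That structure is LR(1), hence unambiguous.

Unambiguous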